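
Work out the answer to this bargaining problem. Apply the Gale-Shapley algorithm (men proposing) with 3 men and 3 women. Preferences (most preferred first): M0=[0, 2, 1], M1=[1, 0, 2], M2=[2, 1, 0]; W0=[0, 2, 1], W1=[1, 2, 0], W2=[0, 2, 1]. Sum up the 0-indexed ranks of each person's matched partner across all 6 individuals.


Step 1: Run Gale-Shapley (men propose, women hold best offer):
  M0 proposes to W0; she accepts
  M1 proposes to W1; she accepts
  M2 proposes to W2; she accepts
Step 2: Final matching: W0-M0, W1-M1, W2-M2
Step 3: 0-indexed ranks (man's rank of his match, then woman's): 0 + 0 + 0 + 0 + 0 + 1
Step 4: Total rank sum = 1

1


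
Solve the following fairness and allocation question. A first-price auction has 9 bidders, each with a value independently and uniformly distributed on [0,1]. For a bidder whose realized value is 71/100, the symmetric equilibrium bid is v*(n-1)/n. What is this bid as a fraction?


Step 1: The symmetric BNE bidding function is b(v) = v * (n-1) / n
Step 2: Substitute v = 71/100 and n = 9
Step 3: b = 71/100 * 8/9
Step 4: b = 142/225

142/225


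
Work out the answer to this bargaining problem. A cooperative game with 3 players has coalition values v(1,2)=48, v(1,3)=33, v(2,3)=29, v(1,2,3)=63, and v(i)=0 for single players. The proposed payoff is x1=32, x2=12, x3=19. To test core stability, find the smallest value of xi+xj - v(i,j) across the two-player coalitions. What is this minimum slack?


Step 1: Slack for coalition (1,2): x1+x2 - v12 = 44 - 48 = -4
Step 2: Slack for coalition (1,3): x1+x3 - v13 = 51 - 33 = 18
Step 3: Slack for coalition (2,3): x2+x3 - v23 = 31 - 29 = 2
Step 4: Minimum slack = min(-4, 18, 2) = -4, attained by (1,2); coalition (1,2) can block (slack < 0), so the allocation is not in the core

-4


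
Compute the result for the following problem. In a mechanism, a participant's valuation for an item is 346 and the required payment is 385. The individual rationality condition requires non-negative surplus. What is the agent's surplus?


Step 1: Surplus = value - payment = 346 - 385 = -39
Step 2: IR is violated (surplus < 0)

-39


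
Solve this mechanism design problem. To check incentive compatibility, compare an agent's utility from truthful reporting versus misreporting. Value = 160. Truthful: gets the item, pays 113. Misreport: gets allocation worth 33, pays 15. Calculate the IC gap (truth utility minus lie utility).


Step 1: U(truth) = value - payment = 160 - 113 = 47
Step 2: U(lie) = allocation - payment = 33 - 15 = 18
Step 3: IC gap = 47 - 18 = 29

29


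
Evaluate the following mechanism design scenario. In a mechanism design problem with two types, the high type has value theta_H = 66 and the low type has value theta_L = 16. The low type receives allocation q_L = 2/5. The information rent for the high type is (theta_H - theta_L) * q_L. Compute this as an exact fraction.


Step 1: theta_H - theta_L = 66 - 16 = 50
Step 2: Information rent = (theta_H - theta_L) * q_L
Step 3: = 50 * 2/5
Step 4: = 20

20


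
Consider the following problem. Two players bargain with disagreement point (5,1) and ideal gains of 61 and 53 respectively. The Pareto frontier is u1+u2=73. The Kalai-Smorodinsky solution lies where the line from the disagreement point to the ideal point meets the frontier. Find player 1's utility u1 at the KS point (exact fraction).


Step 1: At the KS point, (u1-d1)/r1 = (u2-d2)/r2 = t and u1+u2 = 73
Step 2: u1 = d1 + r1*t and u2 = d2 + r2*t, so (d1 + r1*t) + (d2 + r2*t) = 73
Step 3: t = (73 - 5 - 1)/(61 + 53) = 67/114
Step 4: u1 = d1 + r1*t = 5 + 61 * 67/114 = 4657/114
Step 5: (Check: u2 = d2 + r2*t = 3665/114; u1+u2 = 4657/114 + 3665/114 = 73, on the frontier.)

4657/114


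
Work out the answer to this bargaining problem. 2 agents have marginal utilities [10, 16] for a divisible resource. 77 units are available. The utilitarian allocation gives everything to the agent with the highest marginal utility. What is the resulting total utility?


Step 1: The marginal utilities are [10, 16]
Step 2: The highest marginal utility is 16
Step 3: All 77 units go to that agent
Step 4: Total utility = 16 * 77 = 1232

1232


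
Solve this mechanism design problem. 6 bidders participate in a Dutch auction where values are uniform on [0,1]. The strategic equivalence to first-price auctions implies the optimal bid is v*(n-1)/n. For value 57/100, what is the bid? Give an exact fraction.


Step 1: Dutch auctions are strategically equivalent to first-price auctions
Step 2: The equilibrium bid is b(v) = v*(n-1)/n
Step 3: b = 57/100 * 5/6
Step 4: b = 19/40

19/40


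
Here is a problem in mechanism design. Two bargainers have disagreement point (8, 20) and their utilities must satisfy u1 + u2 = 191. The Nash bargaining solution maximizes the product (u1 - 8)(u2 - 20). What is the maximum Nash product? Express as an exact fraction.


Step 1: The Nash solution splits surplus symmetrically above the disagreement point
Step 2: u1 = (total + d1 - d2)/2 = (191 + 8 - 20)/2 = 179/2
Step 3: u2 = (total - d1 + d2)/2 = (191 - 8 + 20)/2 = 203/2
Step 4: Nash product = (179/2 - 8) * (203/2 - 20)
Step 5: = 163/2 * 163/2 = 26569/4

26569/4


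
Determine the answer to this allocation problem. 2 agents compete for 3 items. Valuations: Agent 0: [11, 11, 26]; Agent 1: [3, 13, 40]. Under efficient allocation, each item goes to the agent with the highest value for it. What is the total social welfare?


Step 1: For each item, find the maximum value among all agents.
Step 2: Item 0 -> Agent 0 (value 11)
Step 3: Item 1 -> Agent 1 (value 13)
Step 4: Item 2 -> Agent 1 (value 40)
Step 5: Total welfare = 11 + 13 + 40 = 64

64


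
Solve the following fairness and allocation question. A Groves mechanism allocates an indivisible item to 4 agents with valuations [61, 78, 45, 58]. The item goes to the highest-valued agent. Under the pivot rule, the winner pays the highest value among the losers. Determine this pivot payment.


Step 1: The efficient winner is agent 1 with value 78
Step 2: Other agents' values: [61, 45, 58]
Step 3: Pivot payment = max(others) = 61
Step 4: The winner pays 61

61


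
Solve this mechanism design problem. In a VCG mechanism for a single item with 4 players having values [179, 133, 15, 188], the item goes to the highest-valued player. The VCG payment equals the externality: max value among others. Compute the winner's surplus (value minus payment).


Step 1: The winner is the agent with the highest value: agent 3 with value 188
Step 2: Values of other agents: [179, 133, 15]
Step 3: VCG payment = max of others' values = 179
Step 4: Surplus = 188 - 179 = 9

9


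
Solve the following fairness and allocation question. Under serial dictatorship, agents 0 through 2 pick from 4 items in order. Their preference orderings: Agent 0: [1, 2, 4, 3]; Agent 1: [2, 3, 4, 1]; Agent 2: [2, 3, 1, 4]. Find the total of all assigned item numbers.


Step 1: Agent 0 picks item 1
Step 2: Agent 1 picks item 2
Step 3: Agent 2 picks item 3
Step 4: Sum = 1 + 2 + 3 = 6

6


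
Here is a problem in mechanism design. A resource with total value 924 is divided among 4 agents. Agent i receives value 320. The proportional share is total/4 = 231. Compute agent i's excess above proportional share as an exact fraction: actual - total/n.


Step 1: Proportional share = 924/4 = 231
Step 2: Agent's actual allocation = 320
Step 3: Excess = 320 - 231 = 89

89


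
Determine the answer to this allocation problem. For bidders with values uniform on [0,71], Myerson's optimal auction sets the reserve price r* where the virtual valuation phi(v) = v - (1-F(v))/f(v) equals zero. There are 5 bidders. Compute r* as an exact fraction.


Step 1: For U[0,71], F(v) = v/71 and f(v) = 1/71
Step 2: phi(v) = v - (1 - v/71)/(1/71) = v - (71 - v) = 2v - 71
Step 3: Set phi(r*) = 0: 2r* - 71 = 0
Step 4: r* = 71/2 (the number of bidders n = 5 does not enter)

71/2


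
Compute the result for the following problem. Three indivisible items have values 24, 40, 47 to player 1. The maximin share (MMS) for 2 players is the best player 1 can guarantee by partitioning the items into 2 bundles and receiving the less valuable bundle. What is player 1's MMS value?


Step 1: Item values = 24, 40, 47
Step 2: Enumerate all 2-bundle partitions and take the smaller bundle:
  Partition 1: {24} vs {40,47} -> bundles 24, 87; min = 24
  Partition 2: {40} vs {24,47} -> bundles 40, 71; min = 40
  Partition 3: {47} vs {24,40} -> bundles 47, 64; min = 47
Step 3: MMS = max(24, 40, 47) = 47

47


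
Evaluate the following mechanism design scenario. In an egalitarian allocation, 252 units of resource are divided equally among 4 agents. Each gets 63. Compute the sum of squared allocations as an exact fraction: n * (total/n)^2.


Step 1: Each agent's share = 252/4 = 63
Step 2: Square of each share = (63)^2 = 3969
Step 3: Sum of squares = 4 * 3969 = 15876

15876


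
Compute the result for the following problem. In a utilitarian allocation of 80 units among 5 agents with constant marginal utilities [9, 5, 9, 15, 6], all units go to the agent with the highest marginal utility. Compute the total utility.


Step 1: The marginal utilities are [9, 5, 9, 15, 6]
Step 2: The highest marginal utility is 15
Step 3: All 80 units go to that agent
Step 4: Total utility = 15 * 80 = 1200

1200


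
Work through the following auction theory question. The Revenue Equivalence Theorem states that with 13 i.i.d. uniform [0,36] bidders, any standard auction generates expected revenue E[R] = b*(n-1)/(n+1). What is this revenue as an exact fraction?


Step 1: By Revenue Equivalence, expected revenue = b*(n-1)/(n+1)
Step 2: Substituting n = 13, b = 36
Step 3: Revenue = 36*(13-1)/(13+1) = 36*12/14
Step 4: Revenue = 432/14 = 216/7

216/7


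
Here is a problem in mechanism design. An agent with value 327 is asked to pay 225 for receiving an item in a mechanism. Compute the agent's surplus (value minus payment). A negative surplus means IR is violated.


Step 1: Surplus = value - payment = 327 - 225 = 102
Step 2: IR is satisfied (surplus >= 0)

102


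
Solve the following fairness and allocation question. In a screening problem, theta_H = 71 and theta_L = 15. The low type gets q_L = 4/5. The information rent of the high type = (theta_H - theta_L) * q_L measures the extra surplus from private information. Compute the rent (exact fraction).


Step 1: theta_H - theta_L = 71 - 15 = 56
Step 2: Information rent = (theta_H - theta_L) * q_L
Step 3: = 56 * 4/5
Step 4: = 224/5

224/5


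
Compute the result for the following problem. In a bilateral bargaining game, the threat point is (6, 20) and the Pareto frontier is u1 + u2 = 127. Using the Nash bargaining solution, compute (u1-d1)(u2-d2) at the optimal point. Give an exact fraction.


Step 1: The Nash solution splits surplus symmetrically above the disagreement point
Step 2: u1 = (total + d1 - d2)/2 = (127 + 6 - 20)/2 = 113/2
Step 3: u2 = (total - d1 + d2)/2 = (127 - 6 + 20)/2 = 141/2
Step 4: Nash product = (113/2 - 6) * (141/2 - 20)
Step 5: = 101/2 * 101/2 = 10201/4

10201/4


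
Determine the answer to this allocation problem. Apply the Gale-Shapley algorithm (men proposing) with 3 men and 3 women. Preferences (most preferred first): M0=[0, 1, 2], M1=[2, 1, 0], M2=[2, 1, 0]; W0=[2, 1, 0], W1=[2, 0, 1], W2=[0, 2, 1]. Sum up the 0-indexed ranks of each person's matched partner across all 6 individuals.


Step 1: Run Gale-Shapley (men propose, women hold best offer):
  M0 proposes to W0; she accepts
  M1 proposes to W2; she accepts
  M2 proposes to W2; she switches from M1
  M1 proposes to W1; she accepts
Step 2: Final matching: W0-M0, W1-M1, W2-M2
Step 3: 0-indexed ranks (man's rank of his match, then woman's): 0 + 2 + 1 + 2 + 0 + 1
Step 4: Total rank sum = 6

6


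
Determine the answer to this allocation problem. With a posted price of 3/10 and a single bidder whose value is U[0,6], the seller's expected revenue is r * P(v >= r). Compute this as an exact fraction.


Step 1: Posted price r = 3/10, value support [0,6]
Step 2: P(v >= r) = (6 - 3/10)/6 = 19/20
Step 3: Expected revenue = r * P(v >= r) = 3/10 * 19/20
Step 4: Revenue = 57/200

57/200


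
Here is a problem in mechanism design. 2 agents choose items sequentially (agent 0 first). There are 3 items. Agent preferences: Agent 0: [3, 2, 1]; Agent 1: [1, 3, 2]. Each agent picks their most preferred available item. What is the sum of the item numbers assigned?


Step 1: Agent 0 picks item 3
Step 2: Agent 1 picks item 1
Step 3: Sum = 3 + 1 = 4

4


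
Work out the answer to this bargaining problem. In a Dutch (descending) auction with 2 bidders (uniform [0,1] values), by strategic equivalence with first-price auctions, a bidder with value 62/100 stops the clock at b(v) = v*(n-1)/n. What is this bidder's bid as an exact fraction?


Step 1: Dutch auctions are strategically equivalent to first-price auctions
Step 2: The equilibrium bid is b(v) = v*(n-1)/n
Step 3: b = 31/50 * 1/2
Step 4: b = 31/100

31/100


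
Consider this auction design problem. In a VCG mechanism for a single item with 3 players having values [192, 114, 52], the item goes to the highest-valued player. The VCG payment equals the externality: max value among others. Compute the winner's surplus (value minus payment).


Step 1: The winner is the agent with the highest value: agent 0 with value 192
Step 2: Values of other agents: [114, 52]
Step 3: VCG payment = max of others' values = 114
Step 4: Surplus = 192 - 114 = 78

78


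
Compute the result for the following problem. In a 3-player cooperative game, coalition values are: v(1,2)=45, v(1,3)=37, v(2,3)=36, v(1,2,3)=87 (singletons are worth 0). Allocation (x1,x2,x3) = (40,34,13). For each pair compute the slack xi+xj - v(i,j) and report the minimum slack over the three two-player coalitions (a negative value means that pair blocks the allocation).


Step 1: Slack for coalition (1,2): x1+x2 - v12 = 74 - 45 = 29
Step 2: Slack for coalition (1,3): x1+x3 - v13 = 53 - 37 = 16
Step 3: Slack for coalition (2,3): x2+x3 - v23 = 47 - 36 = 11
Step 4: Minimum slack = min(29, 16, 11) = 11, attained by (2,3); no pair can gain by deviating, so the allocation is in the core

11


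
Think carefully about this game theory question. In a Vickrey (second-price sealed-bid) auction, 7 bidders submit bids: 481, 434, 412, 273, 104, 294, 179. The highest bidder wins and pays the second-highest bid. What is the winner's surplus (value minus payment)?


Step 1: Sort bids in descending order: 481, 434, 412, 294, 273, 179, 104
Step 2: The winning bid is the highest: 481
Step 3: The payment equals the second-highest bid: 434
Step 4: Surplus = winner's bid - payment = 481 - 434 = 47

47


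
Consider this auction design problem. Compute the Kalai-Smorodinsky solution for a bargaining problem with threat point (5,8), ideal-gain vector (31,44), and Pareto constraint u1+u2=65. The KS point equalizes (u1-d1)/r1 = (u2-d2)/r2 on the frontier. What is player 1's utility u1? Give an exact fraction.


Step 1: At the KS point, (u1-d1)/r1 = (u2-d2)/r2 = t and u1+u2 = 65
Step 2: u1 = d1 + r1*t and u2 = d2 + r2*t, so (d1 + r1*t) + (d2 + r2*t) = 65
Step 3: t = (65 - 5 - 8)/(31 + 44) = 52/75
Step 4: u1 = d1 + r1*t = 5 + 31 * 52/75 = 1987/75
Step 5: (Check: u2 = d2 + r2*t = 2888/75; u1+u2 = 1987/75 + 2888/75 = 65, on the frontier.)

1987/75


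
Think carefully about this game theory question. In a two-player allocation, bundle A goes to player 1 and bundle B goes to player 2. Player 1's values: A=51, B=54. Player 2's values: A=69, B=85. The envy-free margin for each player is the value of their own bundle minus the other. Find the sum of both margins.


Step 1: Player 1's margin = v1(A) - v1(B) = 51 - 54 = -3
Step 2: Player 2's margin = v2(B) - v2(A) = 85 - 69 = 16
Step 3: Total margin = -3 + 16 = 13

13


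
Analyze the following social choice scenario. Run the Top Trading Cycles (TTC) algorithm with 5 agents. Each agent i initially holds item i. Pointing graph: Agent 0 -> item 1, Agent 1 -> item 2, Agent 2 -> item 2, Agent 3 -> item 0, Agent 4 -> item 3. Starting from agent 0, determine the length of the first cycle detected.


Step 1: Trace the pointer graph from agent 0: 0 -> 1 -> 2 -> 2
Step 2: A cycle is detected when we revisit agent 2
Step 3: The cycle is: 2 -> 2
Step 4: Cycle length = 1

1


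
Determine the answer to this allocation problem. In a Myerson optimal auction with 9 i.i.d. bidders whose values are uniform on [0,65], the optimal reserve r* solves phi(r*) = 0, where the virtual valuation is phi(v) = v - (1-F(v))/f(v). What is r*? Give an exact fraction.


Step 1: For U[0,65], F(v) = v/65 and f(v) = 1/65
Step 2: phi(v) = v - (1 - v/65)/(1/65) = v - (65 - v) = 2v - 65
Step 3: Set phi(r*) = 0: 2r* - 65 = 0
Step 4: r* = 65/2 (the number of bidders n = 9 does not enter)

65/2


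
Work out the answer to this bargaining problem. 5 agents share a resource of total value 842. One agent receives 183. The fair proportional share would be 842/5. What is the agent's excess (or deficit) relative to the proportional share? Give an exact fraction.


Step 1: Proportional share = 842/5
Step 2: Agent's actual allocation = 183
Step 3: Excess = 183 - 842/5 = 73/5

73/5


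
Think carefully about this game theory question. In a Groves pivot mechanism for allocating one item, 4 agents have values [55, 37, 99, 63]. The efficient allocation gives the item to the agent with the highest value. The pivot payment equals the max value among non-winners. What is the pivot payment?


Step 1: The efficient winner is agent 2 with value 99
Step 2: Other agents' values: [55, 37, 63]
Step 3: Pivot payment = max(others) = 63
Step 4: The winner pays 63

63


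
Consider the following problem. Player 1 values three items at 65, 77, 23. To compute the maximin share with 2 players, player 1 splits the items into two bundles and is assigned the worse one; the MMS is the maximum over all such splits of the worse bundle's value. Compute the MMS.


Step 1: Item values = 65, 77, 23
Step 2: Enumerate all 2-bundle partitions and take the smaller bundle:
  Partition 1: {65} vs {77,23} -> bundles 65, 100; min = 65
  Partition 2: {77} vs {65,23} -> bundles 77, 88; min = 77
  Partition 3: {23} vs {65,77} -> bundles 23, 142; min = 23
Step 3: MMS = max(65, 77, 23) = 77

77


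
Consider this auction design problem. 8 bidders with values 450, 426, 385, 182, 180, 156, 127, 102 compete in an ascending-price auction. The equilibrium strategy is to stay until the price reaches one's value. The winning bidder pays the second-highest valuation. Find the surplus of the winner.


Step 1: Identify the highest value: 450
Step 2: Identify the second-highest value: 426
Step 3: The final price = second-highest value = 426
Step 4: Surplus = 450 - 426 = 24

24


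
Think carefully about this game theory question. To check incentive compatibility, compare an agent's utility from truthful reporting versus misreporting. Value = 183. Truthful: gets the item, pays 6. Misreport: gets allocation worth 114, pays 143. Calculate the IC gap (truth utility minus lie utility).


Step 1: U(truth) = value - payment = 183 - 6 = 177
Step 2: U(lie) = allocation - payment = 114 - 143 = -29
Step 3: IC gap = 177 - (-29) = 206

206


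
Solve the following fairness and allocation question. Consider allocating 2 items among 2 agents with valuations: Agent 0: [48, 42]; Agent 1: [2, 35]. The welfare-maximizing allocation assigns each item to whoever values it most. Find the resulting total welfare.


Step 1: For each item, find the maximum value among all agents.
Step 2: Item 0 -> Agent 0 (value 48)
Step 3: Item 1 -> Agent 0 (value 42)
Step 4: Total welfare = 48 + 42 = 90

90


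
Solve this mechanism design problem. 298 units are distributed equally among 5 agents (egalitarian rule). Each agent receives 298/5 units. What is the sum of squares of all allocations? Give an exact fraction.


Step 1: Each agent's share = 298/5
Step 2: Square of each share = (298/5)^2 = 88804/25
Step 3: Sum of squares = 5 * 88804/25 = 88804/5

88804/5


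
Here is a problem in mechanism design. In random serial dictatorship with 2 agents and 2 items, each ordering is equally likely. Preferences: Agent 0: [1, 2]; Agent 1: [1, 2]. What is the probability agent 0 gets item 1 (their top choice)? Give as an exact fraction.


Step 1: Agent 0 wants item 1
Step 2: There are 2 possible orderings of agents
Step 3: In 1 orderings, agent 0 gets item 1
Step 4: Probability = 1/2

1/2


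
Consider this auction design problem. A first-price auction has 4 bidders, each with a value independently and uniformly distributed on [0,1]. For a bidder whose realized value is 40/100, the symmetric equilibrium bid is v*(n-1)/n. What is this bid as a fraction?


Step 1: The symmetric BNE bidding function is b(v) = v * (n-1) / n
Step 2: Substitute v = 2/5 and n = 4
Step 3: b = 2/5 * 3/4
Step 4: b = 3/10

3/10


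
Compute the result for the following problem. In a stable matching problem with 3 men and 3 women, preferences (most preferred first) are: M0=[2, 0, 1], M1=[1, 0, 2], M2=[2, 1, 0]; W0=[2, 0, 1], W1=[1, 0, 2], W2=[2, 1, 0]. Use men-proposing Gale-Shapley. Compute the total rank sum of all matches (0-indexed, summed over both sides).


Step 1: Run Gale-Shapley (men propose, women hold best offer):
  M0 proposes to W2; she accepts
  M1 proposes to W1; she accepts
  M2 proposes to W2; she switches from M0
  M0 proposes to W0; she accepts
Step 2: Final matching: W0-M0, W1-M1, W2-M2
Step 3: 0-indexed ranks (man's rank of his match, then woman's): 1 + 1 + 0 + 0 + 0 + 0
Step 4: Total rank sum = 2

2


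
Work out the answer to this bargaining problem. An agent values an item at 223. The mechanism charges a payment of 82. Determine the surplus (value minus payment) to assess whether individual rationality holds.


Step 1: Surplus = value - payment = 223 - 82 = 141
Step 2: IR is satisfied (surplus >= 0)

141


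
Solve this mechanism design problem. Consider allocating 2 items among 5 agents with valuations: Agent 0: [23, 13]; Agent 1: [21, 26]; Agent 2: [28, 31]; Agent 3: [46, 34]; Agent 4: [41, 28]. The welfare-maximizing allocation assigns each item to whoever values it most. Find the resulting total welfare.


Step 1: For each item, find the maximum value among all agents.
Step 2: Item 0 -> Agent 3 (value 46)
Step 3: Item 1 -> Agent 3 (value 34)
Step 4: Total welfare = 46 + 34 = 80

80


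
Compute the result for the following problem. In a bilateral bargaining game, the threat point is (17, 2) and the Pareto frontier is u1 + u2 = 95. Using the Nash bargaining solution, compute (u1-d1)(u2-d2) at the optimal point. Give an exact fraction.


Step 1: The Nash solution splits surplus symmetrically above the disagreement point
Step 2: u1 = (total + d1 - d2)/2 = (95 + 17 - 2)/2 = 55
Step 3: u2 = (total - d1 + d2)/2 = (95 - 17 + 2)/2 = 40
Step 4: Nash product = (55 - 17) * (40 - 2)
Step 5: = 38 * 38 = 1444

1444


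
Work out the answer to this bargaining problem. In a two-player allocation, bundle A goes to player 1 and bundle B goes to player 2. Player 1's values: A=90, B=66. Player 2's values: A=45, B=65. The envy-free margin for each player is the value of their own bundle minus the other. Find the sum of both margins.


Step 1: Player 1's margin = v1(A) - v1(B) = 90 - 66 = 24
Step 2: Player 2's margin = v2(B) - v2(A) = 65 - 45 = 20
Step 3: Total margin = 24 + 20 = 44

44


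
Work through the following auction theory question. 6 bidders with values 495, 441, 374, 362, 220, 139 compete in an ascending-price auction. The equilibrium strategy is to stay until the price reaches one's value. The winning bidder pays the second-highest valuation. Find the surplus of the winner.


Step 1: Identify the highest value: 495
Step 2: Identify the second-highest value: 441
Step 3: The final price = second-highest value = 441
Step 4: Surplus = 495 - 441 = 54

54


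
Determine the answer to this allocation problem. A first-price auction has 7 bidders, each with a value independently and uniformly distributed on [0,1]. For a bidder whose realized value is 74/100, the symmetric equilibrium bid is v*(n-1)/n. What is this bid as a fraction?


Step 1: The symmetric BNE bidding function is b(v) = v * (n-1) / n
Step 2: Substitute v = 37/50 and n = 7
Step 3: b = 37/50 * 6/7
Step 4: b = 111/175

111/175


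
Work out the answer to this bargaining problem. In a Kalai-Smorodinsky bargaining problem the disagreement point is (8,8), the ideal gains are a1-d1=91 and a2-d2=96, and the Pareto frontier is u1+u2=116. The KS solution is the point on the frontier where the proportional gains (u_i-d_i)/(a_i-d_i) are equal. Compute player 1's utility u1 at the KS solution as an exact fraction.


Step 1: At the KS point, (u1-d1)/r1 = (u2-d2)/r2 = t and u1+u2 = 116
Step 2: u1 = d1 + r1*t and u2 = d2 + r2*t, so (d1 + r1*t) + (d2 + r2*t) = 116
Step 3: t = (116 - 8 - 8)/(91 + 96) = 100/187
Step 4: u1 = d1 + r1*t = 8 + 91 * 100/187 = 10596/187
Step 5: (Check: u2 = d2 + r2*t = 11096/187; u1+u2 = 10596/187 + 11096/187 = 116, on the frontier.)

10596/187


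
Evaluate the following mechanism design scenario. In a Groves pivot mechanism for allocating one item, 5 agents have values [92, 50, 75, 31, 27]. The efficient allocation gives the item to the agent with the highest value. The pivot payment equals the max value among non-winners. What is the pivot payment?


Step 1: The efficient winner is agent 0 with value 92
Step 2: Other agents' values: [50, 75, 31, 27]
Step 3: Pivot payment = max(others) = 75
Step 4: The winner pays 75

75


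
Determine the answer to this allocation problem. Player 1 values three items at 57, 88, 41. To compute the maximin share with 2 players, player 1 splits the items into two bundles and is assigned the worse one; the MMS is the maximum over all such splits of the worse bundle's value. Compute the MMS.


Step 1: Item values = 57, 88, 41
Step 2: Enumerate all 2-bundle partitions and take the smaller bundle:
  Partition 1: {57} vs {88,41} -> bundles 57, 129; min = 57
  Partition 2: {88} vs {57,41} -> bundles 88, 98; min = 88
  Partition 3: {41} vs {57,88} -> bundles 41, 145; min = 41
Step 3: MMS = max(57, 88, 41) = 88

88


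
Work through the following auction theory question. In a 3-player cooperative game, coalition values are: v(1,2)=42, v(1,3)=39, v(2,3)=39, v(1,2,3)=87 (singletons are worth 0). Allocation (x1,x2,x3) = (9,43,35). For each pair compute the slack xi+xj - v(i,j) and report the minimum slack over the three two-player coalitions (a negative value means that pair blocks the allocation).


Step 1: Slack for coalition (1,2): x1+x2 - v12 = 52 - 42 = 10
Step 2: Slack for coalition (1,3): x1+x3 - v13 = 44 - 39 = 5
Step 3: Slack for coalition (2,3): x2+x3 - v23 = 78 - 39 = 39
Step 4: Minimum slack = min(10, 5, 39) = 5, attained by (1,3); no pair can gain by deviating, so the allocation is in the core

5


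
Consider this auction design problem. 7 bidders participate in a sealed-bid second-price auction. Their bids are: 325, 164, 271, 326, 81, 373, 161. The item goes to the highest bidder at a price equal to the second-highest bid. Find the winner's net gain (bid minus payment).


Step 1: Sort bids in descending order: 373, 326, 325, 271, 164, 161, 81
Step 2: The winning bid is the highest: 373
Step 3: The payment equals the second-highest bid: 326
Step 4: Surplus = winner's bid - payment = 373 - 326 = 47

47


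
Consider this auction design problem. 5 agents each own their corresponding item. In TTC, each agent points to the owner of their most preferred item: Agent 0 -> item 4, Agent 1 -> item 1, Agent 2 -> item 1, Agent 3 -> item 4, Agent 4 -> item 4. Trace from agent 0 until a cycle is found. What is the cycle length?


Step 1: Trace the pointer graph from agent 0: 0 -> 4 -> 4
Step 2: A cycle is detected when we revisit agent 4
Step 3: The cycle is: 4 -> 4
Step 4: Cycle length = 1

1


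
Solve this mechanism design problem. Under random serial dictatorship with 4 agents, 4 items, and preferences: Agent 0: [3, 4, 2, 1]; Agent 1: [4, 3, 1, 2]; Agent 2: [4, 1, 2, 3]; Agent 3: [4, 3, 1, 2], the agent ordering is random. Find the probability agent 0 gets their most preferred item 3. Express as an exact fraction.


Step 1: Agent 0 wants item 3
Step 2: There are 24 possible orderings of agents
Step 3: In 14 orderings, agent 0 gets item 3
Step 4: Probability = 14/24 = 7/12

7/12


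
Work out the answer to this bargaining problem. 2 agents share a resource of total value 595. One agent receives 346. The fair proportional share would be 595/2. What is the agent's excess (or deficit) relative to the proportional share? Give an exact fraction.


Step 1: Proportional share = 595/2
Step 2: Agent's actual allocation = 346
Step 3: Excess = 346 - 595/2 = 97/2

97/2


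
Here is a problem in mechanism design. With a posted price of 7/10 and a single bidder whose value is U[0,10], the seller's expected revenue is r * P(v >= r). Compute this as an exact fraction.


Step 1: Posted price r = 7/10, value support [0,10]
Step 2: P(v >= r) = (10 - 7/10)/10 = 93/100
Step 3: Expected revenue = r * P(v >= r) = 7/10 * 93/100
Step 4: Revenue = 651/1000

651/1000


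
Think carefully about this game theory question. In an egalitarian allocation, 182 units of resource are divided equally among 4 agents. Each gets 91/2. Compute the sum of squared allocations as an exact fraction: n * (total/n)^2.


Step 1: Each agent's share = 182/4 = 91/2
Step 2: Square of each share = (91/2)^2 = 8281/4
Step 3: Sum of squares = 4 * 8281/4 = 8281

8281


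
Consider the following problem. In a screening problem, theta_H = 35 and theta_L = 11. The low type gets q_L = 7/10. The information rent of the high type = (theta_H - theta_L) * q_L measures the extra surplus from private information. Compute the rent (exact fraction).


Step 1: theta_H - theta_L = 35 - 11 = 24
Step 2: Information rent = (theta_H - theta_L) * q_L
Step 3: = 24 * 7/10
Step 4: = 84/5

84/5


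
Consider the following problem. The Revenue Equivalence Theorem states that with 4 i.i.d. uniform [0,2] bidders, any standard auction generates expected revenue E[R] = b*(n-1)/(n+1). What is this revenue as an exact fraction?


Step 1: By Revenue Equivalence, expected revenue = b*(n-1)/(n+1)
Step 2: Substituting n = 4, b = 2
Step 3: Revenue = 2*(4-1)/(4+1) = 2*3/5
Step 4: Revenue = 6/5

6/5


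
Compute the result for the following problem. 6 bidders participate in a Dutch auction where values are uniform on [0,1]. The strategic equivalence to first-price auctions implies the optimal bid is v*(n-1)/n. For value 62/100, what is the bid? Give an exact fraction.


Step 1: Dutch auctions are strategically equivalent to first-price auctions
Step 2: The equilibrium bid is b(v) = v*(n-1)/n
Step 3: b = 31/50 * 5/6
Step 4: b = 31/60

31/60


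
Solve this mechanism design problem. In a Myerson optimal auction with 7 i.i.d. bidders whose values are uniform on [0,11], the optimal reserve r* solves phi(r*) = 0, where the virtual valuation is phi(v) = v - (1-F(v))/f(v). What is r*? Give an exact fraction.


Step 1: For U[0,11], F(v) = v/11 and f(v) = 1/11
Step 2: phi(v) = v - (1 - v/11)/(1/11) = v - (11 - v) = 2v - 11
Step 3: Set phi(r*) = 0: 2r* - 11 = 0
Step 4: r* = 11/2 (the number of bidders n = 7 does not enter)

11/2


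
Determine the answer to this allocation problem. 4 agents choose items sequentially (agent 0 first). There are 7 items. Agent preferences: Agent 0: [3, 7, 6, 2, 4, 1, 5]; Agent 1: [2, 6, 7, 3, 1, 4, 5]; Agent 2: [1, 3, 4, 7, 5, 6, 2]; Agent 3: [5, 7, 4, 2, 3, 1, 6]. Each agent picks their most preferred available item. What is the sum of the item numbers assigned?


Step 1: Agent 0 picks item 3
Step 2: Agent 1 picks item 2
Step 3: Agent 2 picks item 1
Step 4: Agent 3 picks item 5
Step 5: Sum = 3 + 2 + 1 + 5 = 11

11


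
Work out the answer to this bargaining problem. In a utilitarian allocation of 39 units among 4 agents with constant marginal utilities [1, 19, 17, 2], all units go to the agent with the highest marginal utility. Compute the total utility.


Step 1: The marginal utilities are [1, 19, 17, 2]
Step 2: The highest marginal utility is 19
Step 3: All 39 units go to that agent
Step 4: Total utility = 19 * 39 = 741

741


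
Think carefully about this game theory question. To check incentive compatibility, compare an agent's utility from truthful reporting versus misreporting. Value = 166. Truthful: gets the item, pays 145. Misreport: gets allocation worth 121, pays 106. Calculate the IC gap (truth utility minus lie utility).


Step 1: U(truth) = value - payment = 166 - 145 = 21
Step 2: U(lie) = allocation - payment = 121 - 106 = 15
Step 3: IC gap = 21 - 15 = 6

6


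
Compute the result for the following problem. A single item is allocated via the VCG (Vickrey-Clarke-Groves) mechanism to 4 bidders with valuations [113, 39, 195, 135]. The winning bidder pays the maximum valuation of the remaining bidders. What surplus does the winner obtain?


Step 1: The winner is the agent with the highest value: agent 2 with value 195
Step 2: Values of other agents: [113, 39, 135]
Step 3: VCG payment = max of others' values = 135
Step 4: Surplus = 195 - 135 = 60

60


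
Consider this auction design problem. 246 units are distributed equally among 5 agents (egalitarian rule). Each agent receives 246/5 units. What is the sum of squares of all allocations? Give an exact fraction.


Step 1: Each agent's share = 246/5
Step 2: Square of each share = (246/5)^2 = 60516/25
Step 3: Sum of squares = 5 * 60516/25 = 60516/5

60516/5


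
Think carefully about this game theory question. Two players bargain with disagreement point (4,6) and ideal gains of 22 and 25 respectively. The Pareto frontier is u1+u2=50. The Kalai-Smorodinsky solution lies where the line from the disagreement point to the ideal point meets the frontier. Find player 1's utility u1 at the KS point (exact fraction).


Step 1: At the KS point, (u1-d1)/r1 = (u2-d2)/r2 = t and u1+u2 = 50
Step 2: u1 = d1 + r1*t and u2 = d2 + r2*t, so (d1 + r1*t) + (d2 + r2*t) = 50
Step 3: t = (50 - 4 - 6)/(22 + 25) = 40/47
Step 4: u1 = d1 + r1*t = 4 + 22 * 40/47 = 1068/47
Step 5: (Check: u2 = d2 + r2*t = 1282/47; u1+u2 = 1068/47 + 1282/47 = 50, on the frontier.)

1068/47


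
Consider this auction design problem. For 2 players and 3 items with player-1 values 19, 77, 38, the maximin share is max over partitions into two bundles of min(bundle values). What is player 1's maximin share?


Step 1: Item values = 19, 77, 38
Step 2: Enumerate all 2-bundle partitions and take the smaller bundle:
  Partition 1: {19} vs {77,38} -> bundles 19, 115; min = 19
  Partition 2: {77} vs {19,38} -> bundles 77, 57; min = 57
  Partition 3: {38} vs {19,77} -> bundles 38, 96; min = 38
Step 3: MMS = max(19, 57, 38) = 57

57


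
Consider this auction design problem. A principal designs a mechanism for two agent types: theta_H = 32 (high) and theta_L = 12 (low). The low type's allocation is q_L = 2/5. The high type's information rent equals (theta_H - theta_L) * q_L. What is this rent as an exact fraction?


Step 1: theta_H - theta_L = 32 - 12 = 20
Step 2: Information rent = (theta_H - theta_L) * q_L
Step 3: = 20 * 2/5
Step 4: = 8

8


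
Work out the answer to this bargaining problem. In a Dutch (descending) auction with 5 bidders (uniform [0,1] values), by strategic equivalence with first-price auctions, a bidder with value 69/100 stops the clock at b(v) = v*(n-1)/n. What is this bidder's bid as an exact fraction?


Step 1: Dutch auctions are strategically equivalent to first-price auctions
Step 2: The equilibrium bid is b(v) = v*(n-1)/n
Step 3: b = 69/100 * 4/5
Step 4: b = 69/125

69/125


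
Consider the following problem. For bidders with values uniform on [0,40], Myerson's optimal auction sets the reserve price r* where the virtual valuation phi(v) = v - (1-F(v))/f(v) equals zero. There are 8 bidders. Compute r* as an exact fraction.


Step 1: For U[0,40], F(v) = v/40 and f(v) = 1/40
Step 2: phi(v) = v - (1 - v/40)/(1/40) = v - (40 - v) = 2v - 40
Step 3: Set phi(r*) = 0: 2r* - 40 = 0
Step 4: r* = 40/2 = 20 (the number of bidders n = 8 does not enter)

20


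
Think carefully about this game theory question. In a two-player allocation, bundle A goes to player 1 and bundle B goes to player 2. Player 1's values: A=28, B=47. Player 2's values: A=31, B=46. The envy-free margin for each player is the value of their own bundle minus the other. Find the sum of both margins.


Step 1: Player 1's margin = v1(A) - v1(B) = 28 - 47 = -19
Step 2: Player 2's margin = v2(B) - v2(A) = 46 - 31 = 15
Step 3: Total margin = -19 + 15 = -4

-4


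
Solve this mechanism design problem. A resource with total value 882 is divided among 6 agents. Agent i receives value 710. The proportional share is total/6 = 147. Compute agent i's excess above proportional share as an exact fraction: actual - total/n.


Step 1: Proportional share = 882/6 = 147
Step 2: Agent's actual allocation = 710
Step 3: Excess = 710 - 147 = 563

563


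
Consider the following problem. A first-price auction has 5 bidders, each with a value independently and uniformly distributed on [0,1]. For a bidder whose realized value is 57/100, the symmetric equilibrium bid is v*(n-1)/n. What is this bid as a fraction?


Step 1: The symmetric BNE bidding function is b(v) = v * (n-1) / n
Step 2: Substitute v = 57/100 and n = 5
Step 3: b = 57/100 * 4/5
Step 4: b = 57/125

57/125


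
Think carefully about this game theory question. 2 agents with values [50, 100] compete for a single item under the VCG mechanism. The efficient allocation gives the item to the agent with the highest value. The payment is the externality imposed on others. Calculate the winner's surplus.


Step 1: The winner is the agent with the highest value: agent 1 with value 100
Step 2: Values of other agents: [50]
Step 3: VCG payment = max of others' values = 50
Step 4: Surplus = 100 - 50 = 50

50


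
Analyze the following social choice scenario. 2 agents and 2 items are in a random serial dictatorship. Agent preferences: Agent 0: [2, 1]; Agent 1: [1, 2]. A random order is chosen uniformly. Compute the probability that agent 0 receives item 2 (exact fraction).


Step 1: Agent 0 wants item 2
Step 2: There are 2 possible orderings of agents
Step 3: In 2 orderings, agent 0 gets item 2
Step 4: Probability = 2/2 = 1

1


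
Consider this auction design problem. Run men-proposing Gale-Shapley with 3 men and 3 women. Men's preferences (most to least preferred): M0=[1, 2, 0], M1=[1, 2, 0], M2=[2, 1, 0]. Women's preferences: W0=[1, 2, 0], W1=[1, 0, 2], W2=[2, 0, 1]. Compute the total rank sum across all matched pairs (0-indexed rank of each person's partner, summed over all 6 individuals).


Step 1: Run Gale-Shapley (men propose, women hold best offer):
  M0 proposes to W1; she accepts
  M1 proposes to W1; she switches from M0
  M2 proposes to W2; she accepts
  M0 proposes to W2; rejected
  M0 proposes to W0; she accepts
Step 2: Final matching: W0-M0, W1-M1, W2-M2
Step 3: 0-indexed ranks (man's rank of his match, then woman's): 2 + 2 + 0 + 0 + 0 + 0
Step 4: Total rank sum = 4

4


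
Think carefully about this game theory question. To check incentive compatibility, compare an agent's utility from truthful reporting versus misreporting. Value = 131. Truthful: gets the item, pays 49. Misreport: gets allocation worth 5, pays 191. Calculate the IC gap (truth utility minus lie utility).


Step 1: U(truth) = value - payment = 131 - 49 = 82
Step 2: U(lie) = allocation - payment = 5 - 191 = -186
Step 3: IC gap = 82 - (-186) = 268

268


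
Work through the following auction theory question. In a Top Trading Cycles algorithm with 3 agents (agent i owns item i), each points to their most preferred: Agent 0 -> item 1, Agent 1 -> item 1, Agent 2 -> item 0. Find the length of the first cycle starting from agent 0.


Step 1: Trace the pointer graph from agent 0: 0 -> 1 -> 1
Step 2: A cycle is detected when we revisit agent 1
Step 3: The cycle is: 1 -> 1
Step 4: Cycle length = 1

1
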